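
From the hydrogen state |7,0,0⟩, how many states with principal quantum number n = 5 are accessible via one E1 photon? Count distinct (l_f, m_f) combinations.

E1 requires Δl = ±1, so l_f ∈ {-1, 1}; with 0 ≤ l_f ≤ n_f−1 = 4, the allowed l_f values are {1}.
For l_f = 1: m_f ∈ {m_i−1, m_i, m_i+1} ∩ [−1, 1] = {-1, 0, 1} → 3 states.
Total: 3.

3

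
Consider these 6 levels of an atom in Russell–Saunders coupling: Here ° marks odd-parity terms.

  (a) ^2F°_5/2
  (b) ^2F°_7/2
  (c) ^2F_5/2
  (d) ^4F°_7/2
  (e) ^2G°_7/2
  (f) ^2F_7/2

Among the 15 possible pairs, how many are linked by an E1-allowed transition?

(a)–(b): forbidden (parity).
(a)–(c): allowed.
(a)–(d): forbidden (parity, ΔS).
(a)–(e): forbidden (parity).
(a)–(f): allowed.
(b)–(c): allowed.
(b)–(d): forbidden (parity, ΔS).
(b)–(e): forbidden (parity).
(b)–(f): allowed.
(c)–(d): forbidden (ΔS).
(c)–(e): allowed.
(c)–(f): forbidden (parity).
(d)–(e): forbidden (parity, ΔS).
(d)–(f): forbidden (ΔS).
(e)–(f): allowed.
Allowed pairs: 6 of 15.

6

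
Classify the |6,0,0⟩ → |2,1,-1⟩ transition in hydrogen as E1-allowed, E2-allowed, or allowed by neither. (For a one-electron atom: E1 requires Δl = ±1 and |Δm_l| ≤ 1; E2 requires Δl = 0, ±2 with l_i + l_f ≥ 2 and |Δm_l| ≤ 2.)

E1

Δl = 1 − 0 = +1; l_i + l_f = 1.
Δm_l = -1.
E1 (Δl = ±1, |Δm_l| ≤ 1): satisfied.
E2 (Δl = 0,±2, l_i+l_f ≥ 2, |Δm_l| ≤ 2): not satisfied.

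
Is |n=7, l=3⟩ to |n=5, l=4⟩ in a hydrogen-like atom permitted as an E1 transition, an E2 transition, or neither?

E1

Δl = 4 − 3 = +1; l_i + l_f = 7.
E1 (Δl = ±1): satisfied.
E2 (Δl = 0,±2, l_i+l_f ≥ 2): not satisfied.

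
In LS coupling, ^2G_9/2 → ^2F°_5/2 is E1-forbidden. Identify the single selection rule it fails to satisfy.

the ΔJ = 0, ±1 rule

Initial level: S=1/2, L=4, J=9/2, parity even. Final level: S=1/2, L=3, J=5/2, parity odd.
ΔJ = 0, ±1 (not J=0↔0): J: 9/2 → 5/2, ΔJ = -2 — fails.
ΔL = 0, ±1 (not L=0↔0): L: 4 → 3, ΔL = -1 — passes.
ΔS = 0: S: 1/2 → 1/2 — passes.
Parity must change: even → odd — passes.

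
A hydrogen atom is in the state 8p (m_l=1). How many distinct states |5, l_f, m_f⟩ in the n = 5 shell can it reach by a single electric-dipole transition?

4

E1 requires Δl = ±1, so l_f ∈ {0, 2}; with 0 ≤ l_f ≤ n_f−1 = 4, the allowed l_f values are {0, 2}.
For l_f = 0: m_f ∈ {m_i−1, m_i, m_i+1} ∩ [−0, 0] = {0} → 1 state.
For l_f = 2: m_f ∈ {m_i−1, m_i, m_i+1} ∩ [−2, 2] = {0, 1, 2} → 3 states.
Total: 4.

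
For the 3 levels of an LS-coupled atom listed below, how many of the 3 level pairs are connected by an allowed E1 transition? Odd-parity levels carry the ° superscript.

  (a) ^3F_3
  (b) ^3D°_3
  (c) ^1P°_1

1

(a)–(b): allowed.
(a)–(c): forbidden (ΔS, ΔL, ΔJ).
(b)–(c): forbidden (parity, ΔS, ΔJ).
Allowed pairs: 1 of 3.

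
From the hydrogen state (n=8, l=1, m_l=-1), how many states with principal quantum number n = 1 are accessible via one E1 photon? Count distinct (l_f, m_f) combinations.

E1 requires Δl = ±1, so l_f ∈ {0, 2}; with 0 ≤ l_f ≤ n_f−1 = 0, the allowed l_f values are {0}.
For l_f = 0: m_f ∈ {m_i−1, m_i, m_i+1} ∩ [−0, 0] = {0} → 1 state.
Total: 1.

1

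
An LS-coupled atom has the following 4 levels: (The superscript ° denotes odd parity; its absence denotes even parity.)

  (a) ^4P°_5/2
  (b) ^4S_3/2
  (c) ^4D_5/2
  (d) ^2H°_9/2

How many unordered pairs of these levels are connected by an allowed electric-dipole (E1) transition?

2

(a)–(b): allowed.
(a)–(c): allowed.
(a)–(d): forbidden (parity, ΔS, ΔL, ΔJ).
(b)–(c): forbidden (parity, ΔL).
(b)–(d): forbidden (ΔS, ΔL, ΔJ).
(c)–(d): forbidden (ΔS, ΔL, ΔJ).
Allowed pairs: 2 of 6.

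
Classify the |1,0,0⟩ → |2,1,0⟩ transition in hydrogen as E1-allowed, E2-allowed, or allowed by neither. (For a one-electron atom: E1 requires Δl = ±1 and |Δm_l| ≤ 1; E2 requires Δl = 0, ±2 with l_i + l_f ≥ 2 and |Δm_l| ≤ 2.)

Δl = 1 − 0 = +1; l_i + l_f = 1.
Δm_l = +0.
E1 (Δl = ±1, |Δm_l| ≤ 1): satisfied.
E2 (Δl = 0,±2, l_i+l_f ≥ 2, |Δm_l| ≤ 2): not satisfied.

E1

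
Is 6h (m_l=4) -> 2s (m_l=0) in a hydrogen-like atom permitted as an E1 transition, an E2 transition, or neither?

neither

Δl = 0 − 5 = -5; l_i + l_f = 5.
Δm_l = -4.
E1 (Δl = ±1, |Δm_l| ≤ 1): not satisfied.
E2 (Δl = 0,±2, l_i+l_f ≥ 2, |Δm_l| ≤ 2): not satisfied.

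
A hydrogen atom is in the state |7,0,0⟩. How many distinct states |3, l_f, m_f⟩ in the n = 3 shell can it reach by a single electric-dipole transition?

E1 requires Δl = ±1, so l_f ∈ {-1, 1}; with 0 ≤ l_f ≤ n_f−1 = 2, the allowed l_f values are {1}.
For l_f = 1: m_f ∈ {m_i−1, m_i, m_i+1} ∩ [−1, 1] = {-1, 0, 1} → 3 states.
Total: 3.

3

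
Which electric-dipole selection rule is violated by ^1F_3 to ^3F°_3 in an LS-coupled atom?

Initial level: S=0, L=3, J=3, parity even. Final level: S=1, L=3, J=3, parity odd.
Parity must change: even → odd — ✓.
ΔS = 0: S: 0 → 1 — ✗.
ΔL = 0, ±1 (not L=0↔0): L: 3 → 3, ΔL = +0 — ✓.
ΔJ = 0, ±1 (not J=0↔0): J: 3 → 3, ΔJ = +0 — ✓.

the ΔS = 0 rule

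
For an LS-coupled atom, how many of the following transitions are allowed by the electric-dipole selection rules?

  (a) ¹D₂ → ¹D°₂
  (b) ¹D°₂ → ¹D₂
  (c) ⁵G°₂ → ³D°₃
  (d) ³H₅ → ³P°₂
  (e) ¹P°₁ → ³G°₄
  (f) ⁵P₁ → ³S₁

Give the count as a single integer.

(a) allowed
(b) allowed
(c) forbidden (parity, ΔS, ΔL fail)
(d) forbidden (ΔL, ΔJ fail)
(e) forbidden (parity, ΔS, ΔL, ΔJ fail)
(f) forbidden (parity, ΔS fail)
Total allowed: 2 of 6.

2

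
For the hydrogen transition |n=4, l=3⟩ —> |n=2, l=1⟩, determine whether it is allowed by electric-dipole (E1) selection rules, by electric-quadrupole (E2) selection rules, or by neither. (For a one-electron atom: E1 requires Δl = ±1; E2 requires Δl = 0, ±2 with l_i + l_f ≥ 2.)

Δl = 1 − 3 = -2; l_i + l_f = 4.
E1 (Δl = ±1): not satisfied.
E2 (Δl = 0,±2, l_i+l_f ≥ 2): satisfied.

E2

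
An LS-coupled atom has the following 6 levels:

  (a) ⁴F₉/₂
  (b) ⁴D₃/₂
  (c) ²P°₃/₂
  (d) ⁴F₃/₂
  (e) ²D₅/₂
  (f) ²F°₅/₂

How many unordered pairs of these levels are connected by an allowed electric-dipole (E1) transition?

(a)–(b): forbidden (parity, ΔJ).
(a)–(c): forbidden (ΔS, ΔL, ΔJ).
(a)–(d): forbidden (parity, ΔJ).
(a)–(e): forbidden (parity, ΔS, ΔJ).
(a)–(f): forbidden (ΔS, ΔJ).
(b)–(c): forbidden (ΔS).
(b)–(d): forbidden (parity).
(b)–(e): forbidden (parity, ΔS).
(b)–(f): forbidden (ΔS).
(c)–(d): forbidden (ΔS, ΔL).
(c)–(e): allowed.
(c)–(f): forbidden (parity, ΔL).
(d)–(e): forbidden (parity, ΔS).
(d)–(f): forbidden (ΔS).
(e)–(f): allowed.
Allowed pairs: 2 of 15.

2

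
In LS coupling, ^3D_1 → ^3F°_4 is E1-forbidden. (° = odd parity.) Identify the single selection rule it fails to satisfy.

the ΔJ = 0, ±1 rule

Parity must change: even → odd — satisfied.
ΔS = 0: S: 1 → 1 — satisfied.
ΔL = 0, ±1 (not L=0↔0): L: 2 → 3, ΔL = +1 — satisfied.
ΔJ = 0, ±1 (not J=0↔0): J: 1 → 4, ΔJ = +3 — violated.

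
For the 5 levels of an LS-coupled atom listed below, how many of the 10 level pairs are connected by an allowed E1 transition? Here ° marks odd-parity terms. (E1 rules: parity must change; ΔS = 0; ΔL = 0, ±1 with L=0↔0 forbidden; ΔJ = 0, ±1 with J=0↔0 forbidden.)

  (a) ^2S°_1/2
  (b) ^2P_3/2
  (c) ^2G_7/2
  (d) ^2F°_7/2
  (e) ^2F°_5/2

(a)–(b): allowed.
(a)–(c): forbidden (ΔL, ΔJ).
(a)–(d): forbidden (parity, ΔL, ΔJ).
(a)–(e): forbidden (parity, ΔL, ΔJ).
(b)–(c): forbidden (parity, ΔL, ΔJ).
(b)–(d): forbidden (ΔL, ΔJ).
(b)–(e): forbidden (ΔL).
(c)–(d): allowed.
(c)–(e): allowed.
(d)–(e): forbidden (parity).
Allowed pairs: 3 of 10.

3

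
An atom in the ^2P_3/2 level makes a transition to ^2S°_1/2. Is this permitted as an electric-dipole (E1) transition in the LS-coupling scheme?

Parity must change: even → odd — passes.
ΔL = 0, ±1 (not L=0↔0): L: 1 → 0, ΔL = -1 — passes.
ΔJ = 0, ±1 (not J=0↔0): J: 3/2 → 1/2, ΔJ = -1 — passes.
ΔS = 0: S: 1/2 → 1/2 — passes.
All four E1 rules are satisfied.

allowed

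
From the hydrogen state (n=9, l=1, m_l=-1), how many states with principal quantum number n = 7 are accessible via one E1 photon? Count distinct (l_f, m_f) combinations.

E1 requires Δl = ±1, so l_f ∈ {0, 2}; with 0 ≤ l_f ≤ n_f−1 = 6, the allowed l_f values are {0, 2}.
For l_f = 0: m_f ∈ {m_i−1, m_i, m_i+1} ∩ [−0, 0] = {0} → 1 state.
For l_f = 2: m_f ∈ {m_i−1, m_i, m_i+1} ∩ [−2, 2] = {-2, -1, 0} → 3 states.
Total: 4.

4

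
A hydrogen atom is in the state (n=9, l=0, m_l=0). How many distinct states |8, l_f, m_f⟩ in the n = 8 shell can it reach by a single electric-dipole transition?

3

E1 requires Δl = ±1, so l_f ∈ {-1, 1}; with 0 ≤ l_f ≤ n_f−1 = 7, the allowed l_f values are {1}.
For l_f = 1: m_f ∈ {m_i−1, m_i, m_i+1} ∩ [−1, 1] = {-1, 0, 1} → 3 states.
Total: 3.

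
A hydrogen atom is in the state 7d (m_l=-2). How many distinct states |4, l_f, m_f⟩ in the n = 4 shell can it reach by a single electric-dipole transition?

E1 requires Δl = ±1, so l_f ∈ {1, 3}; with 0 ≤ l_f ≤ n_f−1 = 3, the allowed l_f values are {1, 3}.
For l_f = 1: m_f ∈ {m_i−1, m_i, m_i+1} ∩ [−1, 1] = {-1} → 1 state.
For l_f = 3: m_f ∈ {m_i−1, m_i, m_i+1} ∩ [−3, 3] = {-3, -2, -1} → 3 states.
Total: 4.

4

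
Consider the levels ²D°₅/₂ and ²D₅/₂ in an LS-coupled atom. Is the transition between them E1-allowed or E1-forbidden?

ΔS = 0: S: 1/2 → 1/2 — ok.
ΔL = 0, ±1 (not L=0↔0): L: 2 → 2, ΔL = +0 — ok.
ΔJ = 0, ±1 (not J=0↔0): J: 5/2 → 5/2, ΔJ = +0 — ok.
Parity must change: odd → even — ok.
All four E1 rules are satisfied.

allowed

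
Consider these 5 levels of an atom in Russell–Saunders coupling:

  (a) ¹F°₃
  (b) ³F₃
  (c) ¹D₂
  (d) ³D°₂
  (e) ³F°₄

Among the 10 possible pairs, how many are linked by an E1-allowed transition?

3

(a)–(b): forbidden (ΔS).
(a)–(c): allowed.
(a)–(d): forbidden (parity, ΔS).
(a)–(e): forbidden (parity, ΔS).
(b)–(c): forbidden (parity, ΔS).
(b)–(d): allowed.
(b)–(e): allowed.
(c)–(d): forbidden (ΔS).
(c)–(e): forbidden (ΔS, ΔJ).
(d)–(e): forbidden (parity, ΔJ).
Allowed pairs: 3 of 10.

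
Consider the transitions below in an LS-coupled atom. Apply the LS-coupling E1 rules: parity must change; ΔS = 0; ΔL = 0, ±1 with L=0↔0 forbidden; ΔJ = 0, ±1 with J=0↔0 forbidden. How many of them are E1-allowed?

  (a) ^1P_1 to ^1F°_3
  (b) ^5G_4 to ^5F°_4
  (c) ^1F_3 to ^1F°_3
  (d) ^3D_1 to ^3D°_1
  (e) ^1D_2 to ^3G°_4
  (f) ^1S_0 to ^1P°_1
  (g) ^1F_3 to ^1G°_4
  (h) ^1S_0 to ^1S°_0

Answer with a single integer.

(a) forbidden (ΔL, ΔJ fail)
(b) allowed
(c) allowed
(d) allowed
(e) forbidden (ΔS, ΔL, ΔJ fail)
(f) allowed
(g) allowed
(h) forbidden (ΔL, ΔJ fail)
Total allowed: 5 of 8.

5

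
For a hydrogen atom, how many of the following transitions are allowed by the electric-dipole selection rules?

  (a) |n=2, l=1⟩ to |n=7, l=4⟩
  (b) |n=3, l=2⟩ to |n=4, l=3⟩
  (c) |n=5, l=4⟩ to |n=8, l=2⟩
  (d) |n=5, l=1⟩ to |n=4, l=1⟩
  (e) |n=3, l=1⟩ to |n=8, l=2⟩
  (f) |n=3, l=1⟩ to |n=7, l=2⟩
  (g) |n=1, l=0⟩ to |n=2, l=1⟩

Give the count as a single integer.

4

(a) forbidden — Δl = +3 (E1 requires Δl = ±1)
(b) allowed
(c) forbidden — Δl = -2 (E1 requires Δl = ±1)
(d) forbidden — Δl = +0 (E1 requires Δl = ±1)
(e) allowed
(f) allowed
(g) allowed
Total allowed: 4 of 7.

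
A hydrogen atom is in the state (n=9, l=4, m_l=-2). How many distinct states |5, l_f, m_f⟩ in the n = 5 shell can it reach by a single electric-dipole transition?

E1 requires Δl = ±1, so l_f ∈ {3, 5}; with 0 ≤ l_f ≤ n_f−1 = 4, the allowed l_f values are {3}.
For l_f = 3: m_f ∈ {m_i−1, m_i, m_i+1} ∩ [−3, 3] = {-3, -2, -1} → 3 states.
Total: 3.

3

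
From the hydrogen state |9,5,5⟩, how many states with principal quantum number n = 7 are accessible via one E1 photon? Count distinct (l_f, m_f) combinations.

E1 requires Δl = ±1, so l_f ∈ {4, 6}; with 0 ≤ l_f ≤ n_f−1 = 6, the allowed l_f values are {4, 6}.
For l_f = 4: m_f ∈ {m_i−1, m_i, m_i+1} ∩ [−4, 4] = {4} → 1 state.
For l_f = 6: m_f ∈ {m_i−1, m_i, m_i+1} ∩ [−6, 6] = {4, 5, 6} → 3 states.
Total: 4.

4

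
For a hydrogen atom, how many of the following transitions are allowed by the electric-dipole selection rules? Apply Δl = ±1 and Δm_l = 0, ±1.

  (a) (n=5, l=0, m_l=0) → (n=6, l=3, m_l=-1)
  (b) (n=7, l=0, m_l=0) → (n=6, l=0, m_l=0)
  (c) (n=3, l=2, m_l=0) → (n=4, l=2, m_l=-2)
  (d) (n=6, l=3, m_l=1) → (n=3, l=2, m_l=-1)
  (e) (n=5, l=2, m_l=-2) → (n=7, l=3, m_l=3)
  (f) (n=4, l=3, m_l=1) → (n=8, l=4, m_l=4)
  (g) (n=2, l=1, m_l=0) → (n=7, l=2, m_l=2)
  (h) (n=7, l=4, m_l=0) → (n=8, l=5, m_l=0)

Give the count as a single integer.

(a) forbidden — Δl = +3 (E1 requires Δl = ±1)
(b) forbidden — Δl = +0 (E1 requires Δl = ±1)
(c) forbidden — Δl = +0 (E1 requires Δl = ±1); Δm_l = -2 (E1 requires Δm_l = 0, ±1)
(d) forbidden — Δm_l = -2 (E1 requires Δm_l = 0, ±1)
(e) forbidden — Δm_l = +5 (E1 requires Δm_l = 0, ±1)
(f) forbidden — Δm_l = +3 (E1 requires Δm_l = 0, ±1)
(g) forbidden — Δm_l = +2 (E1 requires Δm_l = 0, ±1)
(h) allowed
Total allowed: 1 of 8.

1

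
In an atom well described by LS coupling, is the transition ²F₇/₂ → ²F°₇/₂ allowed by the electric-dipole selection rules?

ΔL = 0, ±1 (not L=0↔0): L: 3 → 3, ΔL = +0 — ok.
ΔS = 0: S: 1/2 → 1/2 — ok.
ΔJ = 0, ±1 (not J=0↔0): J: 7/2 → 7/2, ΔJ = +0 — ok.
Parity must change: even → odd — ok.
All four E1 rules are satisfied.

allowed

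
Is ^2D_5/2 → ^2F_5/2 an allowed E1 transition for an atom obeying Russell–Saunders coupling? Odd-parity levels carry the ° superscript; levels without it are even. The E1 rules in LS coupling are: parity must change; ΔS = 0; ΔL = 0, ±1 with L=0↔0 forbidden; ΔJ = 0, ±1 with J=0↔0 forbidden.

Parity must change: even → even — fails.
ΔS = 0: S: 1/2 → 1/2 — passes.
ΔL = 0, ±1 (not L=0↔0): L: 2 → 3, ΔL = +1 — passes.
ΔJ = 0, ±1 (not J=0↔0): J: 5/2 → 5/2, ΔJ = +0 — passes.
Rule(s) violated: parity.

forbidden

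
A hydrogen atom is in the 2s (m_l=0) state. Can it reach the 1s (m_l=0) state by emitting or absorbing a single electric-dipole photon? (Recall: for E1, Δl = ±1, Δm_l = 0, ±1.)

forbidden

Δl = 0 − 0 = +0; the E1 rule Δl = ±1 is ✗.
m_l: 0 → 0 (Δm_l = +0). |Δm_l| ≤ 1 ✓.
The transition is electric-dipole forbidden.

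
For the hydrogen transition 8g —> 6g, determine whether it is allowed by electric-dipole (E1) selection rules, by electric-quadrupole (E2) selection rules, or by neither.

Δl = 4 − 4 = +0; l_i + l_f = 8.
E1 (Δl = ±1): not satisfied.
E2 (Δl = 0,±2, l_i+l_f ≥ 2): satisfied.

E2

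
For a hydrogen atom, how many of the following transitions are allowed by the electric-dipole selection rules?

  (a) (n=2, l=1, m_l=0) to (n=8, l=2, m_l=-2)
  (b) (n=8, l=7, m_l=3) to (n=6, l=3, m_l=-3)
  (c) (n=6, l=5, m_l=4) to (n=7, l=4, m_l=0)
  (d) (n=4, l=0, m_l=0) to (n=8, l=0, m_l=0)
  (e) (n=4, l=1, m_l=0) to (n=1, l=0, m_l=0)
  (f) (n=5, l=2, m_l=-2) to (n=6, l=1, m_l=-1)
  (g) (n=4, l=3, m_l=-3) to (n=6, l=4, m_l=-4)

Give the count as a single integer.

(a) forbidden — Δm_l = -2 (E1 requires Δm_l = 0, ±1)
(b) forbidden — Δl = -4 (E1 requires Δl = ±1); Δm_l = -6 (E1 requires Δm_l = 0, ±1)
(c) forbidden — Δm_l = -4 (E1 requires Δm_l = 0, ±1)
(d) forbidden — Δl = +0 (E1 requires Δl = ±1)
(e) allowed
(f) allowed
(g) allowed
Total allowed: 3 of 7.

3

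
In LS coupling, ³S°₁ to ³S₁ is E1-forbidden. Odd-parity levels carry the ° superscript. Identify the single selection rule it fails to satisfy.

Initial level: S=1, L=0, J=1, parity odd. Final level: S=1, L=0, J=1, parity even.
Parity must change: odd → even — passes.
ΔS = 0: S: 1 → 1 — passes.
ΔL = 0, ±1 (not L=0↔0): L: 0 → 0, ΔL = +0 — fails.
ΔJ = 0, ±1 (not J=0↔0): J: 1 → 1, ΔJ = +0 — passes.

the L=0 ↔ L=0 exclusion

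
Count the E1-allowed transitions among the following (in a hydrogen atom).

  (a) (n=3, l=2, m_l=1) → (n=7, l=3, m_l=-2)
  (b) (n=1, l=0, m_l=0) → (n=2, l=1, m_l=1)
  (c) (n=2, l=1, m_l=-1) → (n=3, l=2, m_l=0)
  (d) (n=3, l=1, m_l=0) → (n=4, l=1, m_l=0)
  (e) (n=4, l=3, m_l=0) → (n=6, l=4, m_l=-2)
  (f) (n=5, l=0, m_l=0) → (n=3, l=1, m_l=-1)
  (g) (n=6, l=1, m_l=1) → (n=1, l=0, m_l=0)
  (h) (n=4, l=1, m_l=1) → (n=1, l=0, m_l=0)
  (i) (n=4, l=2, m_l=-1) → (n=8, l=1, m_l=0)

6

(a) forbidden — Δm_l = -3 (E1 requires Δm_l = 0, ±1)
(b) allowed
(c) allowed
(d) forbidden — Δl = +0 (E1 requires Δl = ±1)
(e) forbidden — Δm_l = -2 (E1 requires Δm_l = 0, ±1)
(f) allowed
(g) allowed
(h) allowed
(i) allowed
Total allowed: 6 of 9.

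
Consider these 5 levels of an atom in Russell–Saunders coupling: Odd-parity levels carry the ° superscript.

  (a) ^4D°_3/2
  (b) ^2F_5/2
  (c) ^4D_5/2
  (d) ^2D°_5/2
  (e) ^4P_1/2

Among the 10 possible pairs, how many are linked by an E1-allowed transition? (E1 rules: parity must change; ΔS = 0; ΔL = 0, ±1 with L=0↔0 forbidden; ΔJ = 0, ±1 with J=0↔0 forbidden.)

3

(a)–(b): forbidden (ΔS).
(a)–(c): allowed.
(a)–(d): forbidden (parity, ΔS).
(a)–(e): allowed.
(b)–(c): forbidden (parity, ΔS).
(b)–(d): allowed.
(b)–(e): forbidden (parity, ΔS, ΔL, ΔJ).
(c)–(d): forbidden (ΔS).
(c)–(e): forbidden (parity, ΔJ).
(d)–(e): forbidden (ΔS, ΔJ).
Allowed pairs: 3 of 10.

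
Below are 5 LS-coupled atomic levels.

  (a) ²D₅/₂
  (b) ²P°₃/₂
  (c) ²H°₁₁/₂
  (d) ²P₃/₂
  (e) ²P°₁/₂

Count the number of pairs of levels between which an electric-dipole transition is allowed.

(a)–(b): allowed.
(a)–(c): forbidden (ΔL, ΔJ).
(a)–(d): forbidden (parity).
(a)–(e): forbidden (ΔJ).
(b)–(c): forbidden (parity, ΔL, ΔJ).
(b)–(d): allowed.
(b)–(e): forbidden (parity).
(c)–(d): forbidden (ΔL, ΔJ).
(c)–(e): forbidden (parity, ΔL, ΔJ).
(d)–(e): allowed.
Allowed pairs: 3 of 10.

3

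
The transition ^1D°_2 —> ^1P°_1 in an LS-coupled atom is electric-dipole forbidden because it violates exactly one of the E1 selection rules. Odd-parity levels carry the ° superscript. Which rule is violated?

parity

Parity must change: odd → odd — ✗.
ΔS = 0: S: 0 → 0 — ✓.
ΔL = 0, ±1 (not L=0↔0): L: 2 → 1, ΔL = -1 — ✓.
ΔJ = 0, ±1 (not J=0↔0): J: 2 → 1, ΔJ = -1 — ✓.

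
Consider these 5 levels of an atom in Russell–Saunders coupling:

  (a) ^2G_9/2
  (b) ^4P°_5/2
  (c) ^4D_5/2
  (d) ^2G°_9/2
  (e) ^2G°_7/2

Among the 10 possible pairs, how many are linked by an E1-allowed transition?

(a)–(b): forbidden (ΔS, ΔL, ΔJ).
(a)–(c): forbidden (parity, ΔS, ΔL, ΔJ).
(a)–(d): allowed.
(a)–(e): allowed.
(b)–(c): allowed.
(b)–(d): forbidden (parity, ΔS, ΔL, ΔJ).
(b)–(e): forbidden (parity, ΔS, ΔL).
(c)–(d): forbidden (ΔS, ΔL, ΔJ).
(c)–(e): forbidden (ΔS, ΔL).
(d)–(e): forbidden (parity).
Allowed pairs: 3 of 10.

3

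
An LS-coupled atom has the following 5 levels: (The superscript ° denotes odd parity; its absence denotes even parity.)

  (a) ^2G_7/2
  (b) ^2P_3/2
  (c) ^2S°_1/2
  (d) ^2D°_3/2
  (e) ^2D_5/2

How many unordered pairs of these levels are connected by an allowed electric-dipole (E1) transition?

(a)–(b): forbidden (parity, ΔL, ΔJ).
(a)–(c): forbidden (ΔL, ΔJ).
(a)–(d): forbidden (ΔL, ΔJ).
(a)–(e): forbidden (parity, ΔL).
(b)–(c): allowed.
(b)–(d): allowed.
(b)–(e): forbidden (parity).
(c)–(d): forbidden (parity, ΔL).
(c)–(e): forbidden (ΔL, ΔJ).
(d)–(e): allowed.
Allowed pairs: 3 of 10.

3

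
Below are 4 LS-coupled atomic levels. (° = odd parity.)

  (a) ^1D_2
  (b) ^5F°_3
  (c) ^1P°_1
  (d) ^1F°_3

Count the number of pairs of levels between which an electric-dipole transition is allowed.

2

(a)–(b): forbidden (ΔS).
(a)–(c): allowed.
(a)–(d): allowed.
(b)–(c): forbidden (parity, ΔS, ΔL, ΔJ).
(b)–(d): forbidden (parity, ΔS).
(c)–(d): forbidden (parity, ΔL, ΔJ).
Allowed pairs: 2 of 6.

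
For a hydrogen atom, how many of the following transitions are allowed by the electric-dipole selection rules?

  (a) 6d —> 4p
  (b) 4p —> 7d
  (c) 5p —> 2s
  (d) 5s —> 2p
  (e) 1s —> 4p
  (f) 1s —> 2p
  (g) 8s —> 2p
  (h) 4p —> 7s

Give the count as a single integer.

8

(a) allowed
(b) allowed
(c) allowed
(d) allowed
(e) allowed
(f) allowed
(g) allowed
(h) allowed
Total allowed: 8 of 8.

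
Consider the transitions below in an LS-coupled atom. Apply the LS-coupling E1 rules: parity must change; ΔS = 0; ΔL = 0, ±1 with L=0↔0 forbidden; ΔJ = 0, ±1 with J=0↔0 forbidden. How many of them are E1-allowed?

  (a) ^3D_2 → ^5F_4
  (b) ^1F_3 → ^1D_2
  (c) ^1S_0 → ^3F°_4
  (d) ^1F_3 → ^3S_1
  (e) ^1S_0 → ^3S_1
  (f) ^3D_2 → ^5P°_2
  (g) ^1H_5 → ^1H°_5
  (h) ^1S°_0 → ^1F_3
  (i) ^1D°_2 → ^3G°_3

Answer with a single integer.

(a) forbidden (parity, ΔS, ΔJ fail)
(b) forbidden (parity fails)
(c) forbidden (ΔS, ΔL, ΔJ fail)
(d) forbidden (parity, ΔS, ΔL, ΔJ fail)
(e) forbidden (parity, ΔS, ΔL fail)
(f) forbidden (ΔS fails)
(g) allowed
(h) forbidden (ΔL, ΔJ fail)
(i) forbidden (parity, ΔS, ΔL fail)
Total allowed: 1 of 9.

1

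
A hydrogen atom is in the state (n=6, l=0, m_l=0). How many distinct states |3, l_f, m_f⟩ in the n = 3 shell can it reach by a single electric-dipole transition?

E1 requires Δl = ±1, so l_f ∈ {-1, 1}; with 0 ≤ l_f ≤ n_f−1 = 2, the allowed l_f values are {1}.
For l_f = 1: m_f ∈ {m_i−1, m_i, m_i+1} ∩ [−1, 1] = {-1, 0, 1} → 3 states.
Total: 3.

3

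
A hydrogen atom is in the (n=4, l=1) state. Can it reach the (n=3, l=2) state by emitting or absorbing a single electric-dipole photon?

allowed

l: 1 → 2 (Δl = +1). Δl = ±1 ok.
All E1 selection rules are satisfied.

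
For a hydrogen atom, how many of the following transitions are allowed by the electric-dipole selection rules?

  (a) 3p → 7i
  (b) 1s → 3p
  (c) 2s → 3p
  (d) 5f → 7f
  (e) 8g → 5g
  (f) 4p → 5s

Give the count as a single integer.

3

(a) forbidden — Δl = +5 (E1 requires Δl = ±1)
(b) allowed
(c) allowed
(d) forbidden — Δl = +0 (E1 requires Δl = ±1)
(e) forbidden — Δl = +0 (E1 requires Δl = ±1)
(f) allowed
Total allowed: 3 of 6.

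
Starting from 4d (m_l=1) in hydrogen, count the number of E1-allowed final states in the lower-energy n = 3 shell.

E1 requires Δl = ±1, so l_f ∈ {1, 3}; with 0 ≤ l_f ≤ n_f−1 = 2, the allowed l_f values are {1}.
For l_f = 1: m_f ∈ {m_i−1, m_i, m_i+1} ∩ [−1, 1] = {0, 1} → 2 states.
Total: 2.

2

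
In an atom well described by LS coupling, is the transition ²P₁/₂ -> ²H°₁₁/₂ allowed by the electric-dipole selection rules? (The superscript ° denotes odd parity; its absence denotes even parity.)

ΔL = 0, ±1 (not L=0↔0): L: 1 → 5, ΔL = +4 — fails.
Parity must change: even → odd — passes.
ΔS = 0: S: 1/2 → 1/2 — passes.
ΔJ = 0, ±1 (not J=0↔0): J: 1/2 → 11/2, ΔJ = +5 — fails.
Rule(s) violated: ΔL, ΔJ.

forbidden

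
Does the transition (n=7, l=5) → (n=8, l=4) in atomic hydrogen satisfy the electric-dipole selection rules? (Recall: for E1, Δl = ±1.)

allowed

Initial l = 5, final l = 4, so Δl = -1. E1 requires Δl = ±1: ok.
All E1 selection rules are satisfied.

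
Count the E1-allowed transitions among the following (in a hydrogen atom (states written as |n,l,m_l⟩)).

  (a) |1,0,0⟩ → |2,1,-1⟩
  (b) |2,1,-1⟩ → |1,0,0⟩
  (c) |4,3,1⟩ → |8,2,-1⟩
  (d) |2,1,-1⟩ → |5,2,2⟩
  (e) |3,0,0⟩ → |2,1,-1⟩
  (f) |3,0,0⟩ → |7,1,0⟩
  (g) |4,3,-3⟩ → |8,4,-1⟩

4

(a) allowed
(b) allowed
(c) forbidden — Δm_l = -2 (E1 requires Δm_l = 0, ±1)
(d) forbidden — Δm_l = +3 (E1 requires Δm_l = 0, ±1)
(e) allowed
(f) allowed
(g) forbidden — Δm_l = +2 (E1 requires Δm_l = 0, ±1)
Total allowed: 4 of 7.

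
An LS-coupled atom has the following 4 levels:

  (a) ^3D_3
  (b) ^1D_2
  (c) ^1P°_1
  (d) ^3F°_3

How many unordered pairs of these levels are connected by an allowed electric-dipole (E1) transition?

(a)–(b): forbidden (parity, ΔS).
(a)–(c): forbidden (ΔS, ΔJ).
(a)–(d): allowed.
(b)–(c): allowed.
(b)–(d): forbidden (ΔS).
(c)–(d): forbidden (parity, ΔS, ΔL, ΔJ).
Allowed pairs: 2 of 6.

2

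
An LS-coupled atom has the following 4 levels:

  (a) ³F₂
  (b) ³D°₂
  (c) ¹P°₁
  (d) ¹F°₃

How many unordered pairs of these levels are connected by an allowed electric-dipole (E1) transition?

1

(a)–(b): allowed.
(a)–(c): forbidden (ΔS, ΔL).
(a)–(d): forbidden (ΔS).
(b)–(c): forbidden (parity, ΔS).
(b)–(d): forbidden (parity, ΔS).
(c)–(d): forbidden (parity, ΔL, ΔJ).
Allowed pairs: 1 of 6.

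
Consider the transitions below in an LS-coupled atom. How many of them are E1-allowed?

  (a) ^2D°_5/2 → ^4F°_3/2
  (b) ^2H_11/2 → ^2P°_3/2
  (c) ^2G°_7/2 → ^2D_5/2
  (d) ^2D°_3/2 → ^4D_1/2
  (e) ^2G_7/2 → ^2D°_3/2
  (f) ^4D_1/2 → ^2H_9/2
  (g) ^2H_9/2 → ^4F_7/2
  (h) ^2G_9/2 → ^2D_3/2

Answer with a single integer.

0

(a) forbidden (parity, ΔS fail)
(b) forbidden (ΔL, ΔJ fail)
(c) forbidden (ΔL fails)
(d) forbidden (ΔS fails)
(e) forbidden (ΔL, ΔJ fail)
(f) forbidden (parity, ΔS, ΔL, ΔJ fail)
(g) forbidden (parity, ΔS, ΔL fail)
(h) forbidden (parity, ΔL, ΔJ fail)
Total allowed: 0 of 8.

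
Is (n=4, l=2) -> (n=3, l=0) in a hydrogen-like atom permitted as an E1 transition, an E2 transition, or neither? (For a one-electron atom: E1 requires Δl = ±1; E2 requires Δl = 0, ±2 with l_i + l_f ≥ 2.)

E2

Δl = 0 − 2 = -2; l_i + l_f = 2.
E1 (Δl = ±1): not satisfied.
E2 (Δl = 0,±2, l_i+l_f ≥ 2): satisfied.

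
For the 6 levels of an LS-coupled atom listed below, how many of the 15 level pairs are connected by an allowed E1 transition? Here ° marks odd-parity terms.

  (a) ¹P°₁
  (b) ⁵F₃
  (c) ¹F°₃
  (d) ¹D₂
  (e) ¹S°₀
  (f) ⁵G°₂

3

(a)–(b): forbidden (ΔS, ΔL, ΔJ).
(a)–(c): forbidden (parity, ΔL, ΔJ).
(a)–(d): allowed.
(a)–(e): forbidden (parity).
(a)–(f): forbidden (parity, ΔS, ΔL).
(b)–(c): forbidden (ΔS).
(b)–(d): forbidden (parity, ΔS).
(b)–(e): forbidden (ΔS, ΔL, ΔJ).
(b)–(f): allowed.
(c)–(d): allowed.
(c)–(e): forbidden (parity, ΔL, ΔJ).
(c)–(f): forbidden (parity, ΔS).
(d)–(e): forbidden (ΔL, ΔJ).
(d)–(f): forbidden (ΔS, ΔL).
(e)–(f): forbidden (parity, ΔS, ΔL, ΔJ).
Allowed pairs: 3 of 15.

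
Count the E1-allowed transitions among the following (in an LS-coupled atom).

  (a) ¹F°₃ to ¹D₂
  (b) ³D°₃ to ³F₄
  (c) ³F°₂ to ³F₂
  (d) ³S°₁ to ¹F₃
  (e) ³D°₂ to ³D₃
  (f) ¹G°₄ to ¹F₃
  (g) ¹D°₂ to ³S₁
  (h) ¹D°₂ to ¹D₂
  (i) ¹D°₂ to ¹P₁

7

(a) allowed
(b) allowed
(c) allowed
(d) forbidden (ΔS, ΔL, ΔJ fail)
(e) allowed
(f) allowed
(g) forbidden (ΔS, ΔL fail)
(h) allowed
(i) allowed
Total allowed: 7 of 9.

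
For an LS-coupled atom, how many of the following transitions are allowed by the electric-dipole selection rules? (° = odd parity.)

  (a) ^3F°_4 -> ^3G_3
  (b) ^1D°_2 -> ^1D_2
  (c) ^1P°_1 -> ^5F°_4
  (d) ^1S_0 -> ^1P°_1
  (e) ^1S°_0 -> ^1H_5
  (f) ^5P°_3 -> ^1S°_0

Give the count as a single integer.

3

(a) allowed
(b) allowed
(c) forbidden (parity, ΔS, ΔL, ΔJ fail)
(d) allowed
(e) forbidden (ΔL, ΔJ fail)
(f) forbidden (parity, ΔS, ΔJ fail)
Total allowed: 3 of 6.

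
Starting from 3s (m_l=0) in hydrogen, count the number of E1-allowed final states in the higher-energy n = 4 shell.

3

E1 requires Δl = ±1, so l_f ∈ {-1, 1}; with 0 ≤ l_f ≤ n_f−1 = 3, the allowed l_f values are {1}.
For l_f = 1: m_f ∈ {m_i−1, m_i, m_i+1} ∩ [−1, 1] = {-1, 0, 1} → 3 states.
Total: 3.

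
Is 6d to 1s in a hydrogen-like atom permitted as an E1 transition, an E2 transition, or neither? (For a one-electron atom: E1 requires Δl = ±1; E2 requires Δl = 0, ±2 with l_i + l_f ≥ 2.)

E2

Δl = 0 − 2 = -2; l_i + l_f = 2.
E1 (Δl = ±1): not satisfied.
E2 (Δl = 0,±2, l_i+l_f ≥ 2): satisfied.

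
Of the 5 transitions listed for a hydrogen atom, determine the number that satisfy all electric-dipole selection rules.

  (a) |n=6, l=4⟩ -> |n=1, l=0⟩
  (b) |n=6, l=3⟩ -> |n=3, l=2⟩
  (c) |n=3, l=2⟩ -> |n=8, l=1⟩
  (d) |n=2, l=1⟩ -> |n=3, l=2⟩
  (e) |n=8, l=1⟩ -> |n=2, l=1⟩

3

(a) forbidden — Δl = -4 (E1 requires Δl = ±1)
(b) allowed
(c) allowed
(d) allowed
(e) forbidden — Δl = +0 (E1 requires Δl = ±1)
Total allowed: 3 of 5.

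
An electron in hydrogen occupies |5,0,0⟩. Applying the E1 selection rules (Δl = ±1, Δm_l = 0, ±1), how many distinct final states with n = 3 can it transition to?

E1 requires Δl = ±1, so l_f ∈ {-1, 1}; with 0 ≤ l_f ≤ n_f−1 = 2, the allowed l_f values are {1}.
For l_f = 1: m_f ∈ {m_i−1, m_i, m_i+1} ∩ [−1, 1] = {-1, 0, 1} → 3 states.
Total: 3.

3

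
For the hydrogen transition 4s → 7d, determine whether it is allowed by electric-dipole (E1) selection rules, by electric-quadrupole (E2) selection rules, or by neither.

Δl = 2 − 0 = +2; l_i + l_f = 2.
E1 (Δl = ±1): not satisfied.
E2 (Δl = 0,±2, l_i+l_f ≥ 2): satisfied.

E2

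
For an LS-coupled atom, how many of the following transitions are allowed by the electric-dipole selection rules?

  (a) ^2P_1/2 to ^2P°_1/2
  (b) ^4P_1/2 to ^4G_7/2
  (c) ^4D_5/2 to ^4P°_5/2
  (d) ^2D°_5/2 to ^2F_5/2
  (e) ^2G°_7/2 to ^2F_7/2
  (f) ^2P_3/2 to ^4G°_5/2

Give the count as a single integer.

(a) allowed
(b) forbidden (parity, ΔL, ΔJ fail)
(c) allowed
(d) allowed
(e) allowed
(f) forbidden (ΔS, ΔL fail)
Total allowed: 4 of 6.

4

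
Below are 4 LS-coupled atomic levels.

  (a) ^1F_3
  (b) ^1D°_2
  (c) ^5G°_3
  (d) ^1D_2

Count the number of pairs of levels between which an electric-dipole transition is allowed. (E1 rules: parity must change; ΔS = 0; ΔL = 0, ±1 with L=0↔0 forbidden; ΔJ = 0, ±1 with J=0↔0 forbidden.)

(a)–(b): allowed.
(a)–(c): forbidden (ΔS).
(a)–(d): forbidden (parity).
(b)–(c): forbidden (parity, ΔS, ΔL).
(b)–(d): allowed.
(c)–(d): forbidden (ΔS, ΔL).
Allowed pairs: 2 of 6.

2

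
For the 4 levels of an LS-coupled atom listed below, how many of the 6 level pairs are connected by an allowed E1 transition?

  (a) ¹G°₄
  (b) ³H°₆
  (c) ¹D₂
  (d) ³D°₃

(a)–(b): forbidden (parity, ΔS, ΔJ).
(a)–(c): forbidden (ΔL, ΔJ).
(a)–(d): forbidden (parity, ΔS, ΔL).
(b)–(c): forbidden (ΔS, ΔL, ΔJ).
(b)–(d): forbidden (parity, ΔL, ΔJ).
(c)–(d): forbidden (ΔS).
Allowed pairs: 0 of 6.

0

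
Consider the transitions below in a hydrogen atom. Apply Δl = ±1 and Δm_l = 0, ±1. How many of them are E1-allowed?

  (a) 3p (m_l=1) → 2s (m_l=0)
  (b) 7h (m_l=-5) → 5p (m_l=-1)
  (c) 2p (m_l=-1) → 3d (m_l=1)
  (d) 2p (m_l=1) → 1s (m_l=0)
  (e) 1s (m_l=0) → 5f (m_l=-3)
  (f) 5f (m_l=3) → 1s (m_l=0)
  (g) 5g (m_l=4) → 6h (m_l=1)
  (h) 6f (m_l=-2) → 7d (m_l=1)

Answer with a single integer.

(a) allowed
(b) forbidden — Δl = -4 (E1 requires Δl = ±1); Δm_l = +4 (E1 requires Δm_l = 0, ±1)
(c) forbidden — Δm_l = +2 (E1 requires Δm_l = 0, ±1)
(d) allowed
(e) forbidden — Δl = +3 (E1 requires Δl = ±1); Δm_l = -3 (E1 requires Δm_l = 0, ±1)
(f) forbidden — Δl = -3 (E1 requires Δl = ±1); Δm_l = -3 (E1 requires Δm_l = 0, ±1)
(g) forbidden — Δm_l = -3 (E1 requires Δm_l = 0, ±1)
(h) forbidden — Δm_l = +3 (E1 requires Δm_l = 0, ±1)
Total allowed: 2 of 8.

2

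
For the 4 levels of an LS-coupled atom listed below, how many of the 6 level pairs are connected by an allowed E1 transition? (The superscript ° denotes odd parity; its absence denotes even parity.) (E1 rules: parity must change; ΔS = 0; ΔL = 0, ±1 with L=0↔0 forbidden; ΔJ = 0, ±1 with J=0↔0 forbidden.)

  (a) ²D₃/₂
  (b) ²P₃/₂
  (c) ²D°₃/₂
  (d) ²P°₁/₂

4

(a)–(b): forbidden (parity).
(a)–(c): allowed.
(a)–(d): allowed.
(b)–(c): allowed.
(b)–(d): allowed.
(c)–(d): forbidden (parity).
Allowed pairs: 4 of 6.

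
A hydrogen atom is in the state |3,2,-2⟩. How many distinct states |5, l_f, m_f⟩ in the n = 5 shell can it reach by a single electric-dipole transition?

4

E1 requires Δl = ±1, so l_f ∈ {1, 3}; with 0 ≤ l_f ≤ n_f−1 = 4, the allowed l_f values are {1, 3}.
For l_f = 1: m_f ∈ {m_i−1, m_i, m_i+1} ∩ [−1, 1] = {-1} → 1 state.
For l_f = 3: m_f ∈ {m_i−1, m_i, m_i+1} ∩ [−3, 3] = {-3, -2, -1} → 3 states.
Total: 4.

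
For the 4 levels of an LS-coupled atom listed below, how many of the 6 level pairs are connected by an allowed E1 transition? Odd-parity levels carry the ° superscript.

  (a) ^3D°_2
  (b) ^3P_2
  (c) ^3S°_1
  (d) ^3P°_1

(a)–(b): allowed.
(a)–(c): forbidden (parity, ΔL).
(a)–(d): forbidden (parity).
(b)–(c): allowed.
(b)–(d): allowed.
(c)–(d): forbidden (parity).
Allowed pairs: 3 of 6.

3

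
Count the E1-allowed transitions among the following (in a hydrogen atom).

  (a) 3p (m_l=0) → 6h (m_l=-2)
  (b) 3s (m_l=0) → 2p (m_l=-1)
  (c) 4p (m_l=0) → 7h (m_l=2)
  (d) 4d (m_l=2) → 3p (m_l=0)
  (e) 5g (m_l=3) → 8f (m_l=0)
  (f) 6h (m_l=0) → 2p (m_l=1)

1

(a) forbidden — Δl = +4 (E1 requires Δl = ±1); Δm_l = -2 (E1 requires Δm_l = 0, ±1)
(b) allowed
(c) forbidden — Δl = +4 (E1 requires Δl = ±1); Δm_l = +2 (E1 requires Δm_l = 0, ±1)
(d) forbidden — Δm_l = -2 (E1 requires Δm_l = 0, ±1)
(e) forbidden — Δm_l = -3 (E1 requires Δm_l = 0, ±1)
(f) forbidden — Δl = -4 (E1 requires Δl = ±1)
Total allowed: 1 of 6.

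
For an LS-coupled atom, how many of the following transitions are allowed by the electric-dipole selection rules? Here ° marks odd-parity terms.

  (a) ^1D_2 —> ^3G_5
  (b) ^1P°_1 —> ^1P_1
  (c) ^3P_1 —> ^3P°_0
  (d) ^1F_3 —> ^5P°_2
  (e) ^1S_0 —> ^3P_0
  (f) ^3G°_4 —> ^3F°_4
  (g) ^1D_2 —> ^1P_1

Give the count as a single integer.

2

(a) forbidden (parity, ΔS, ΔL, ΔJ fail)
(b) allowed
(c) allowed
(d) forbidden (ΔS, ΔL fail)
(e) forbidden (parity, ΔS, ΔJ fail)
(f) forbidden (parity fails)
(g) forbidden (parity fails)
Total allowed: 2 of 7.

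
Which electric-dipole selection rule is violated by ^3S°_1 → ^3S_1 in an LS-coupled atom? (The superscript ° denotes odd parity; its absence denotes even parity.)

Initial level: S=1, L=0, J=1, parity odd. Final level: S=1, L=0, J=1, parity even.
ΔL = 0, ±1 (not L=0↔0): L: 0 → 0, ΔL = +0 — ✗.
Parity must change: odd → even — ✓.
ΔJ = 0, ±1 (not J=0↔0): J: 1 → 1, ΔJ = +0 — ✓.
ΔS = 0: S: 1 → 1 — ✓.

the L=0 ↔ L=0 exclusion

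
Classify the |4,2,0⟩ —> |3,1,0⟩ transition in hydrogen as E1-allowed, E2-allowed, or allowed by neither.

Δl = 1 − 2 = -1; l_i + l_f = 3.
Δm_l = +0.
E1 (Δl = ±1, |Δm_l| ≤ 1): satisfied.
E2 (Δl = 0,±2, l_i+l_f ≥ 2, |Δm_l| ≤ 2): not satisfied.

E1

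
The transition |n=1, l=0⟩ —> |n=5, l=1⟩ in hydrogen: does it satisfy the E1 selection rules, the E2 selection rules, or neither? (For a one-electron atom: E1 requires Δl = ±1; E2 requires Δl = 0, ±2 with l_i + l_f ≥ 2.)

E1

Δl = 1 − 0 = +1; l_i + l_f = 1.
E1 (Δl = ±1): satisfied.
E2 (Δl = 0,±2, l_i+l_f ≥ 2): not satisfied.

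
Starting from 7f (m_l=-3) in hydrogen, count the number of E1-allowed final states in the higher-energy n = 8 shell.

4

E1 requires Δl = ±1, so l_f ∈ {2, 4}; with 0 ≤ l_f ≤ n_f−1 = 7, the allowed l_f values are {2, 4}.
For l_f = 2: m_f ∈ {m_i−1, m_i, m_i+1} ∩ [−2, 2] = {-2} → 1 state.
For l_f = 4: m_f ∈ {m_i−1, m_i, m_i+1} ∩ [−4, 4] = {-4, -3, -2} → 3 states.
Total: 4.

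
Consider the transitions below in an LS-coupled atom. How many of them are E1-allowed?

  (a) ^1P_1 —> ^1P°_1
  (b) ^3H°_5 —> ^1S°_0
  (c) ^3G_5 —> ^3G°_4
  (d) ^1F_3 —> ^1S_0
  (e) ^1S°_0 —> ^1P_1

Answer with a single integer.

3

(a) allowed
(b) forbidden (parity, ΔS, ΔL, ΔJ fail)
(c) allowed
(d) forbidden (parity, ΔL, ΔJ fail)
(e) allowed
Total allowed: 3 of 5.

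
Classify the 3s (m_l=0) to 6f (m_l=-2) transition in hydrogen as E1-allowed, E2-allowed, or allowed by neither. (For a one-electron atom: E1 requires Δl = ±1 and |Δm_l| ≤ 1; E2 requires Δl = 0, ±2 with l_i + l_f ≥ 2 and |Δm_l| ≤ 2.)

neither

Δl = 3 − 0 = +3; l_i + l_f = 3.
Δm_l = -2.
E1 (Δl = ±1, |Δm_l| ≤ 1): not satisfied.
E2 (Δl = 0,±2, l_i+l_f ≥ 2, |Δm_l| ≤ 2): not satisfied.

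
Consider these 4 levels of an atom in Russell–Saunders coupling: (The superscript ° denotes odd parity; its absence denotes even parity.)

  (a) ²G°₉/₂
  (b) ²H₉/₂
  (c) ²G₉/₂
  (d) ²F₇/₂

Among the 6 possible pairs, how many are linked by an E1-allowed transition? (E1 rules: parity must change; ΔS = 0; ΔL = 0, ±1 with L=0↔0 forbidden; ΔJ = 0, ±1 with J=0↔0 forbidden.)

3

(a)–(b): allowed.
(a)–(c): allowed.
(a)–(d): allowed.
(b)–(c): forbidden (parity).
(b)–(d): forbidden (parity, ΔL).
(c)–(d): forbidden (parity).
Allowed pairs: 3 of 6.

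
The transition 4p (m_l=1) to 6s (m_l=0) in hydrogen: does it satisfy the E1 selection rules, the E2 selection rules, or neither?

Δl = 0 − 1 = -1; l_i + l_f = 1.
Δm_l = -1.
E1 (Δl = ±1, |Δm_l| ≤ 1): satisfied.
E2 (Δl = 0,±2, l_i+l_f ≥ 2, |Δm_l| ≤ 2): not satisfied.

E1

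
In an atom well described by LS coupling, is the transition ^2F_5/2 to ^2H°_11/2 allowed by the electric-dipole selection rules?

Parity must change: even → odd — satisfied.
ΔS = 0: S: 1/2 → 1/2 — satisfied.
ΔL = 0, ±1 (not L=0↔0): L: 3 → 5, ΔL = +2 — violated.
ΔJ = 0, ±1 (not J=0↔0): J: 5/2 → 11/2, ΔJ = +3 — violated.
Rule(s) violated: ΔL, ΔJ.

forbidden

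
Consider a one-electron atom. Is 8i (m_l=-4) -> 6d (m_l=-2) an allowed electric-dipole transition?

l: 6 → 2 (Δl = -4). Δl = ±1 fails.
Δm_l = -2 − (-4) = +2. E1 requires Δm_l = 0, ±1: fails.
The transition is electric-dipole forbidden.

forbidden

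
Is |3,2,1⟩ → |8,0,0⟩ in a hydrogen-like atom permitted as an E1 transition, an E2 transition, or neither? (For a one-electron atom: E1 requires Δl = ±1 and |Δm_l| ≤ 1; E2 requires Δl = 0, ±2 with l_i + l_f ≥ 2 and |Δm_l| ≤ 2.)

E2

Δl = 0 − 2 = -2; l_i + l_f = 2.
Δm_l = -1.
E1 (Δl = ±1, |Δm_l| ≤ 1): not satisfied.
E2 (Δl = 0,±2, l_i+l_f ≥ 2, |Δm_l| ≤ 2): satisfied.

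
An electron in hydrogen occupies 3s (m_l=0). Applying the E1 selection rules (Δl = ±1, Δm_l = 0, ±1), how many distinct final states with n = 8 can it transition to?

E1 requires Δl = ±1, so l_f ∈ {-1, 1}; with 0 ≤ l_f ≤ n_f−1 = 7, the allowed l_f values are {1}.
For l_f = 1: m_f ∈ {m_i−1, m_i, m_i+1} ∩ [−1, 1] = {-1, 0, 1} → 3 states.
Total: 3.

3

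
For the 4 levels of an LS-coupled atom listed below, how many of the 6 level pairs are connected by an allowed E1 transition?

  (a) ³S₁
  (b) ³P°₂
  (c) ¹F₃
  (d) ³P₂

2

(a)–(b): allowed.
(a)–(c): forbidden (parity, ΔS, ΔL, ΔJ).
(a)–(d): forbidden (parity).
(b)–(c): forbidden (ΔS, ΔL).
(b)–(d): allowed.
(c)–(d): forbidden (parity, ΔS, ΔL).
Allowed pairs: 2 of 6.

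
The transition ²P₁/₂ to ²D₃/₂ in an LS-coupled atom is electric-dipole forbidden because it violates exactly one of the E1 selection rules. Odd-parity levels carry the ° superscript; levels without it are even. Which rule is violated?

Reading off the term symbols: S 1/2→1/2, L 1→2, J 1/2→3/2, parity even→even.
ΔL = 0, ±1 (not L=0↔0): L: 1 → 2, ΔL = +1 — ✓.
ΔS = 0: S: 1/2 → 1/2 — ✓.
Parity must change: even → even — ✗.
ΔJ = 0, ±1 (not J=0↔0): J: 1/2 → 3/2, ΔJ = +1 — ✓.

parity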